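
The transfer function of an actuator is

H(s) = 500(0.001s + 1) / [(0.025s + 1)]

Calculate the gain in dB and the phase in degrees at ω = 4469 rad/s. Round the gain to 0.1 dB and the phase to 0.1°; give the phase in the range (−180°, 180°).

26.2 dB, -12.1°

At ω = 4469 rad/s:
zero (1 + j4469·0.001) = 1 + j4.469 → |·| ≈ 4.5795, ∠ ≈ 77.39°
pole (1 + j4469·0.025) = 1 + j111.725 → |·| ≈ 111.73, ∠ ≈ 89.49°
|H| = 500 · 4.5795 / (111.73) ≈ 20.494
Gain = 20 log₁₀(20.494) ≈ 26.23 dB
∠H = (77.39°) − (89.49°) = -12.10°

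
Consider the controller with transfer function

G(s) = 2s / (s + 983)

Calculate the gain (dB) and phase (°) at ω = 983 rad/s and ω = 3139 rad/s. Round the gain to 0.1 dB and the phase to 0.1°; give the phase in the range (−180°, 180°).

At s = jω = j983:
zero at origin: s = j983 → |·| = 983, ∠ = 90.00°
pole (s+983): 983 + j983 → |·| = √(983²+983²) = √1932578 ≈ 1390.2, ∠ = arctan(983/983) ≈ 45.00°
|G| = 2 · 983 / 1390.2 ≈ 1.4142
Gain = 20 log₁₀(1.4142) ≈ 3.01 dB
∠G = 90.00° − 45.00° = 45.00°

At s = jω = j3139:
zero at origin: s = j3139 → |·| = 3139, ∠ = 90.00°
pole (s+983): 983 + j3139 → |·| = √(983²+3139²) = √10819610 ≈ 3289.3, ∠ = arctan(3139/983) ≈ 72.61°
|G| = 2 · 3139 / 3289.3 ≈ 1.9086
Gain = 20 log₁₀(1.9086) ≈ 5.61 dB
∠G = 90.00° − 72.61° = 17.39°

ω = 983: 3.0 dB, 45.0°; ω = 3139: 5.6 dB, 17.4°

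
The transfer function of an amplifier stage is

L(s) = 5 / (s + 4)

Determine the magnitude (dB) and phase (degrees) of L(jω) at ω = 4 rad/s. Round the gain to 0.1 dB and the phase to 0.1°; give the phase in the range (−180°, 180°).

Substitute s = j4:
Numerator: 5 = 5 + j0
Denominator: (j4) + 4 = 4 + j4
|N| = √(5² + 0²) ≈ 5, ∠N ≈ 0.00°
|D| = √(4² + 4²) ≈ 5.6569, ∠D ≈ 45.00°
|L| = 5 / 5.6569 ≈ 0.88388
Gain = 20 log₁₀(0.88388) ≈ -1.07 dB
∠L = 0.00° − 45.00° = -45.00°

-1.1 dB, -45.0°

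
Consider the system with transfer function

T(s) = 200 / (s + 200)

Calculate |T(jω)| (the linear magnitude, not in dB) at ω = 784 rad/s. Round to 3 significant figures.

At s = jω = j784:
pole (s+200): 200 + j784 → |·| = √(200²+784²) = √654656 ≈ 809.11, ∠ = arctan(784/200) ≈ 75.69°
|T| = 200 / 809.11 ≈ 0.24719

0.247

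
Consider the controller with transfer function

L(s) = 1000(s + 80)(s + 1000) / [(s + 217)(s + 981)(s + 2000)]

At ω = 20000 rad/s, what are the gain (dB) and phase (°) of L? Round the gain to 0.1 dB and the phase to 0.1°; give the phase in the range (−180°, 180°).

At s = jω = j20000:
zero (s+80): 80 + j20000 → |·| = √(80²+20000²) = √400006400 ≈ 20000, ∠ = arctan(20000/80) ≈ 89.77°
zero (s+1000): 1000 + j20000 → |·| = √(1000²+20000²) = √401000000 ≈ 20025, ∠ = arctan(20000/1000) ≈ 87.14°
pole (s+217): 217 + j20000 → |·| = √(217²+20000²) = √400047089 ≈ 20001, ∠ = arctan(20000/217) ≈ 89.38°
pole (s+981): 981 + j20000 → |·| = √(981²+20000²) = √400962361 ≈ 20024, ∠ = arctan(20000/981) ≈ 87.19°
pole (s+2000): 2000 + j20000 → |·| = √(2000²+20000²) = √404000000 ≈ 20100, ∠ = arctan(20000/2000) ≈ 84.29°
|L| = 1000 · 4.005e+08 / 8.0501e+12 ≈ 0.049751
Gain = 20 log₁₀(0.049751) ≈ -26.06 dB
∠L = 176.91° − 260.86° = -83.95°

-26.1 dB, -84.0°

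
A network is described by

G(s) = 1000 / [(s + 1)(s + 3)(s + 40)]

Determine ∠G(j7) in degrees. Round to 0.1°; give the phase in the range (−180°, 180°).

At s = jω = j7:
pole (s+1): 1 + j7 → |·| = √(1²+7²) = √50 ≈ 7.0711, ∠ = arctan(7/1) ≈ 81.87°
pole (s+3): 3 + j7 → |·| = √(3²+7²) = √58 ≈ 7.6158, ∠ = arctan(7/3) ≈ 66.80°
pole (s+40): 40 + j7 → |·| = √(40²+7²) = √1649 ≈ 40.608, ∠ = arctan(7/40) ≈ 9.93°
∠G = 0.00° − 158.60° = -158.60°

-158.6°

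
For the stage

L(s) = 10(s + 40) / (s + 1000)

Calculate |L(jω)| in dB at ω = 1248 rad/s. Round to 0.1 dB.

17.9 dB

At s = jω = j1248:
zero (s+40): 40 + j1248 → |·| = √(40²+1248²) = √1559104 ≈ 1248.6, ∠ = arctan(1248/40) ≈ 88.16°
pole (s+1000): 1000 + j1248 → |·| = √(1000²+1248²) = √2557504 ≈ 1599.2, ∠ = arctan(1248/1000) ≈ 51.30°
|L| = 10 · 1248.6 / 1599.2 ≈ 7.8077
Gain = 20 log₁₀(7.8077) ≈ 17.85 dB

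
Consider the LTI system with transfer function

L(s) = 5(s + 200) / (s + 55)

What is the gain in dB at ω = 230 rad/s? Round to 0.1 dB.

At s = jω = j230:
zero (s+200): 200 + j230 → |·| = √(200²+230²) = √92900 ≈ 304.8, ∠ = arctan(230/200) ≈ 48.99°
pole (s+55): 55 + j230 → |·| = √(55²+230²) = √55925 ≈ 236.48, ∠ = arctan(230/55) ≈ 76.55°
|L| = 5 · 304.8 / 236.48 ≈ 6.4445
Gain = 20 log₁₀(6.4445) ≈ 16.18 dB

16.2 dB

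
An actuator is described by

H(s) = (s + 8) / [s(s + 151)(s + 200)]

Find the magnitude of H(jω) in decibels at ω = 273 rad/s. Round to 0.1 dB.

-100.5 dB

At s = jω = j273:
zero (s+8): 8 + j273 → |·| = √(8²+273²) = √74593 ≈ 273.12, ∠ = arctan(273/8) ≈ 88.32°
pole (s+151): 151 + j273 → |·| = √(151²+273²) = √97330 ≈ 311.98, ∠ = arctan(273/151) ≈ 61.05°
pole (s+200): 200 + j273 → |·| = √(200²+273²) = √114529 ≈ 338.42, ∠ = arctan(273/200) ≈ 53.77°
pole at origin: |s| = 273, ∠ = 90.00° (in denominator)
|H| = 1 · 273.12 / 2.8823e+07 ≈ 9.4758e-06
Gain = 20 log₁₀(9.4758e-06) ≈ -100.47 dB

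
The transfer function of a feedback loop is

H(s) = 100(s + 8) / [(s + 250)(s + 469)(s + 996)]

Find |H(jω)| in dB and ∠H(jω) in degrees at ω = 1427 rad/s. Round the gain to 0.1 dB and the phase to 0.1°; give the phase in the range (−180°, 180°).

At s = jω = j1427:
zero (s+8): 8 + j1427 → |·| = √(8²+1427²) = √2036393 ≈ 1427, ∠ = arctan(1427/8) ≈ 89.68°
pole (s+250): 250 + j1427 → |·| = √(250²+1427²) = √2098829 ≈ 1448.7, ∠ = arctan(1427/250) ≈ 80.06°
pole (s+469): 469 + j1427 → |·| = √(469²+1427²) = √2256290 ≈ 1502.1, ∠ = arctan(1427/469) ≈ 71.81°
pole (s+996): 996 + j1427 → |·| = √(996²+1427²) = √3028345 ≈ 1740.2, ∠ = arctan(1427/996) ≈ 55.09°
|H| = 100 · 1427 / 3.7868e+09 ≈ 3.7684e-05
Gain = 20 log₁₀(3.7684e-05) ≈ -88.48 dB
∠H = 89.68° − 206.96° = -117.28°

-88.5 dB, -117.3°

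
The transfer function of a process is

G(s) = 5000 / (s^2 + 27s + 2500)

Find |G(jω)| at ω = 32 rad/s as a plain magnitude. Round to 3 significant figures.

2.92

At s = jω = j32:
quadratic: (j32)² + 27·j32 + 2500 = 1476 + j864 → |·| ≈ 1710.3, ∠ ≈ 30.34°
|G| = 5000 / 1710.3 ≈ 2.9235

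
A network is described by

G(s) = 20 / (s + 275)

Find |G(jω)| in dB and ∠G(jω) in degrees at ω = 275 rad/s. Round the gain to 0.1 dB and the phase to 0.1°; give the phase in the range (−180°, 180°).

At s = jω = j275:
pole (s+275): 275 + j275 → |·| = √(275²+275²) = √151250 ≈ 388.91, ∠ = arctan(275/275) ≈ 45.00°
|G| = 20 / 388.91 ≈ 0.051426
Gain = 20 log₁₀(0.051426) ≈ -25.78 dB
∠G = 0.00° − 45.00° = -45.00°

-25.8 dB, -45.0°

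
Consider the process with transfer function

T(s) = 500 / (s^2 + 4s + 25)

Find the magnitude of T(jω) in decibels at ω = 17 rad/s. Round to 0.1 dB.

At s = jω = j17:
quadratic: (j17)² + 4·j17 + 25 = -264 + j68 → |·| ≈ 272.62, ∠ ≈ 165.56°
|T| = 500 / 272.62 ≈ 1.8341
Gain = 20 log₁₀(1.8341) ≈ 5.27 dB

5.3 dB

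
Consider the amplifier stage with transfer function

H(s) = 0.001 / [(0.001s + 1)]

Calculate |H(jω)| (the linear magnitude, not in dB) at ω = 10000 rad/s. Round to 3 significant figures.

At ω = 10000 rad/s:
pole (1 + j10000·0.001) = 1 + j10 → |·| ≈ 10.05, ∠ ≈ 84.29°
|H| = 0.001 · 1 / (10.05) ≈ 9.9502e-05

9.95e-05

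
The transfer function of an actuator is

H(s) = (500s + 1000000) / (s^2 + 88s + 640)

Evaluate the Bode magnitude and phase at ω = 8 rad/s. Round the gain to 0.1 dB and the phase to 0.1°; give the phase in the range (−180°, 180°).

60.8 dB, -50.5°

Substitute s = j8:
Numerator: 500(j8) + 1000000 = 1000000 + j4000
Denominator: (j8)^2 + 88(j8) + 640 = 576 + j704
|N| = √(1000000² + 4000²) ≈ 1e+06, ∠N ≈ 0.23°
|D| = √(576² + 704²) ≈ 909.61, ∠D ≈ 50.71°
|H| = 1e+06 / 909.61 ≈ 1099.4
Gain = 20 log₁₀(1099.4) ≈ 60.82 dB
∠H = 0.23° − 50.71° = -50.48°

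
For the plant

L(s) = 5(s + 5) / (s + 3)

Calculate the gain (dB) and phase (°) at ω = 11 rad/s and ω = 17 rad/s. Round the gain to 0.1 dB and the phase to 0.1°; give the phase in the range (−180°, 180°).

At s = jω = j11:
zero (s+5): 5 + j11 → |·| = √(5²+11²) = √146 ≈ 12.083, ∠ = arctan(11/5) ≈ 65.56°
pole (s+3): 3 + j11 → |·| = √(3²+11²) = √130 ≈ 11.402, ∠ = arctan(11/3) ≈ 74.74°
|L| = 5 · 12.083 / 11.402 ≈ 5.2986
Gain = 20 log₁₀(5.2986) ≈ 14.48 dB
∠L = 65.56° − 74.74° = -9.18°

At s = jω = j17:
zero (s+5): 5 + j17 → |·| = √(5²+17²) = √314 ≈ 17.72, ∠ = arctan(17/5) ≈ 73.61°
pole (s+3): 3 + j17 → |·| = √(3²+17²) = √298 ≈ 17.263, ∠ = arctan(17/3) ≈ 79.99°
|L| = 5 · 17.72 / 17.263 ≈ 5.1324
Gain = 20 log₁₀(5.1324) ≈ 14.21 dB
∠L = 73.61° − 79.99° = -6.38°

ω = 11: 14.5 dB, -9.2°; ω = 17: 14.2 dB, -6.4°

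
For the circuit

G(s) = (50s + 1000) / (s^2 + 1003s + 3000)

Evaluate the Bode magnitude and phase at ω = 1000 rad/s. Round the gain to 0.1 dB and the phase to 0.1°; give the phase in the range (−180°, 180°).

Substitute s = j1000:
Numerator: 50(j1000) + 1000 = 1000 + j50000
Denominator: (j1000)^2 + 1003(j1000) + 3000 = -997000 + j1003000
|N| = √(1000² + 50000²) ≈ 50010, ∠N ≈ 88.85°
|D| = √(997000² + 1003000²) ≈ 1.4142e+06, ∠D ≈ 134.83°
|G| = 50010 / 1.4142e+06 ≈ 0.035363
Gain = 20 log₁₀(0.035363) ≈ -29.03 dB
∠G = 88.85° − 134.83° = -45.98°

-29.0 dB, -46.0°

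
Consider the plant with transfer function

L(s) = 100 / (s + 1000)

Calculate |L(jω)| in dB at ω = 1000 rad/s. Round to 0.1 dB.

-23.0 dB

Substitute s = j1000:
Numerator: 100 = 100 + j0
Denominator: (j1000) + 1000 = 1000 + j1000
|N| = √(100² + 0²) ≈ 100, ∠N ≈ 0.00°
|D| = √(1000² + 1000²) ≈ 1414.2, ∠D ≈ 45.00°
|L| = 100 / 1414.2 ≈ 0.070711
Gain = 20 log₁₀(0.070711) ≈ -23.01 dB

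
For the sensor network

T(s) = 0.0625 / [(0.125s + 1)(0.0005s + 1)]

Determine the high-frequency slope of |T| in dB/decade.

Each pole contributes −20 dB/decade at high frequency; each zero contributes +20 dB/decade.
Net: 0 zero(s) − 2 pole(s) → -40 dB/decade.

-40 dB/decade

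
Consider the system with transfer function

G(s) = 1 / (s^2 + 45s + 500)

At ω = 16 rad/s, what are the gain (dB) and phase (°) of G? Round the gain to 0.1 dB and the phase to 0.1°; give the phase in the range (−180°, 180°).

Substitute s = j16:
Numerator: 1 = 1 + j0
Denominator: (j16)^2 + 45(j16) + 500 = 244 + j720
|N| = √(1² + 0²) ≈ 1, ∠N ≈ 0.00°
|D| = √(244² + 720²) ≈ 760.22, ∠D ≈ 71.28°
|G| = 1 / 760.22 ≈ 0.0013154
Gain = 20 log₁₀(0.0013154) ≈ -57.62 dB
∠G = 0.00° − 71.28° = -71.28°

-57.6 dB, -71.3°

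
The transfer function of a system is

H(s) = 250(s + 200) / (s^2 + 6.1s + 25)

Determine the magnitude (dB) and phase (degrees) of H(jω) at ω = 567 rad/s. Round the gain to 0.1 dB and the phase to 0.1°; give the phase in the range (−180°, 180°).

At s = jω = j567:
zero (s+200): 200 + j567 → |·| = √(200²+567²) = √361489 ≈ 601.24, ∠ = arctan(567/200) ≈ 70.57°
quadratic: (j567)² + 6.1·j567 + 25 = -321464 + j3458.7 → |·| ≈ 3.2148e+05, ∠ ≈ 179.38°
|H| = 250 · 601.24 / 3.2148e+05 ≈ 0.46756
Gain = 20 log₁₀(0.46756) ≈ -6.60 dB
∠H = 70.57° − 179.38° = -108.81°

-6.6 dB, -108.8°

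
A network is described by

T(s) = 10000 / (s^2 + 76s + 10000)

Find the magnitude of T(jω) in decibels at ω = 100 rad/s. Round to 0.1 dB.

At s = jω = j100:
quadratic: (j100)² + 76·j100 + 10000 = 0 + j7600 → |·| ≈ 7600, ∠ ≈ 90.00°
|T| = 10000 / 7600 ≈ 1.3158
Gain = 20 log₁₀(1.3158) ≈ 2.38 dB

2.4 dB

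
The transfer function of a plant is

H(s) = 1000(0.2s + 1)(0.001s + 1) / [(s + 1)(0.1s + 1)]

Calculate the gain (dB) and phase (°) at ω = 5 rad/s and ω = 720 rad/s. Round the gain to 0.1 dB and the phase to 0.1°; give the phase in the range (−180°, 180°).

ω = 5: 47.9 dB, -60.0°; ω = 720: 10.7 dB, -53.8°

At ω = 5 rad/s:
zero (1 + j5·0.2) = 1 + j1 → |·| ≈ 1.4142, ∠ ≈ 45.00°
zero (1 + j5·0.001) = 1 + j0.005 → |·| ≈ 1, ∠ ≈ 0.29°
pole (1 + j5·1) = 1 + j5 → |·| ≈ 5.099, ∠ ≈ 78.69°
pole (1 + j5·0.1) = 1 + j0.5 → |·| ≈ 1.118, ∠ ≈ 26.57°
|H| = 1000 · 1.4142 · 1 / (5.099 · 1.118) ≈ 248.08
Gain = 20 log₁₀(248.08) ≈ 47.89 dB
∠H = (45.00° + 0.29°) − (78.69° + 26.57°) = -59.97°

At ω = 720 rad/s:
zero (1 + j720·0.2) = 1 + j144 → |·| ≈ 144, ∠ ≈ 89.60°
zero (1 + j720·0.001) = 1 + j0.72 → |·| ≈ 1.2322, ∠ ≈ 35.75°
pole (1 + j720·1) = 1 + j720 → |·| ≈ 720, ∠ ≈ 89.92°
pole (1 + j720·0.1) = 1 + j72 → |·| ≈ 72.007, ∠ ≈ 89.20°
|H| = 1000 · 144 · 1.2322 / (720 · 72.007) ≈ 3.4224
Gain = 20 log₁₀(3.4224) ≈ 10.69 dB
∠H = (89.60° + 35.75°) − (89.92° + 89.20°) = -53.77°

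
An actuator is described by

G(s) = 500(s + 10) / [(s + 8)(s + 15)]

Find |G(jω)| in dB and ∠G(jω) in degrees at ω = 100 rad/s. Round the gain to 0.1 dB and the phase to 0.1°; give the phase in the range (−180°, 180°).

At s = jω = j100:
zero (s+10): 10 + j100 → |·| = √(10²+100²) = √10100 ≈ 100.5, ∠ = arctan(100/10) ≈ 84.29°
pole (s+8): 8 + j100 → |·| = √(8²+100²) = √10064 ≈ 100.32, ∠ = arctan(100/8) ≈ 85.43°
pole (s+15): 15 + j100 → |·| = √(15²+100²) = √10225 ≈ 101.12, ∠ = arctan(100/15) ≈ 81.47°
|G| = 500 · 100.5 / 10144 ≈ 4.9537
Gain = 20 log₁₀(4.9537) ≈ 13.90 dB
∠G = 84.29° − 166.90° = -82.61°

13.9 dB, -82.6°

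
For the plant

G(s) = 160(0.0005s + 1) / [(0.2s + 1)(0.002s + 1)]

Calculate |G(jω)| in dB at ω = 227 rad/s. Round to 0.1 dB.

At ω = 227 rad/s:
zero (1 + j227·0.0005) = 1 + j0.1135 → |·| ≈ 1.0064, ∠ ≈ 6.48°
pole (1 + j227·0.2) = 1 + j45.4 → |·| ≈ 45.411, ∠ ≈ 88.74°
pole (1 + j227·0.002) = 1 + j0.454 → |·| ≈ 1.0982, ∠ ≈ 24.42°
|G| = 160 · 1.0064 / (45.411 · 1.0982) ≈ 3.2289
Gain = 20 log₁₀(3.2289) ≈ 10.18 dB

10.2 dB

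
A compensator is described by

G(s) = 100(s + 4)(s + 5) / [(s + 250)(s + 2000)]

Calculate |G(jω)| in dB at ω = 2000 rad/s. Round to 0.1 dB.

36.9 dB

At s = jω = j2000:
zero (s+4): 4 + j2000 → |·| = √(4²+2000²) = √4000016 ≈ 2000, ∠ = arctan(2000/4) ≈ 89.89°
zero (s+5): 5 + j2000 → |·| = √(5²+2000²) = √4000025 ≈ 2000, ∠ = arctan(2000/5) ≈ 89.86°
pole (s+250): 250 + j2000 → |·| = √(250²+2000²) = √4062500 ≈ 2015.6, ∠ = arctan(2000/250) ≈ 82.87°
pole (s+2000): 2000 + j2000 → |·| = √(2000²+2000²) = √8000000 ≈ 2828.4, ∠ = arctan(2000/2000) ≈ 45.00°
|G| = 100 · 4e+06 / 5.7009e+06 ≈ 70.164
Gain = 20 log₁₀(70.164) ≈ 36.92 dB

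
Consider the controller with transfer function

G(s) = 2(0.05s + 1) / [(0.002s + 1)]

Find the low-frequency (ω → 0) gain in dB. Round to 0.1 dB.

6.0 dB

G(0) = 2 · 1 / 1 = 2
20 log₁₀(2) ≈ 6.02 dB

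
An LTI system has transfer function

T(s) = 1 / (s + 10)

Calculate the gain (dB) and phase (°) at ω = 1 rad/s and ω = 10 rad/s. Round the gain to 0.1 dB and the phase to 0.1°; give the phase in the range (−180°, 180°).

Substitute s = j1:
Numerator: 1 = 1 + j0
Denominator: (j1) + 10 = 10 + j1
|N| = √(1² + 0²) ≈ 1, ∠N ≈ 0.00°
|D| = √(10² + 1²) ≈ 10.05, ∠D ≈ 5.71°
|T| = 1 / 10.05 ≈ 0.099502
Gain = 20 log₁₀(0.099502) ≈ -20.04 dB
∠T = 0.00° − 5.71° = -5.71°

Substitute s = j10:
Numerator: 1 = 1 + j0
Denominator: (j10) + 10 = 10 + j10
|N| = √(1² + 0²) ≈ 1, ∠N ≈ 0.00°
|D| = √(10² + 10²) ≈ 14.142, ∠D ≈ 45.00°
|T| = 1 / 14.142 ≈ 0.070711
Gain = 20 log₁₀(0.070711) ≈ -23.01 dB
∠T = 0.00° − 45.00° = -45.00°

ω = 1: -20.0 dB, -5.7°; ω = 10: -23.0 dB, -45.0°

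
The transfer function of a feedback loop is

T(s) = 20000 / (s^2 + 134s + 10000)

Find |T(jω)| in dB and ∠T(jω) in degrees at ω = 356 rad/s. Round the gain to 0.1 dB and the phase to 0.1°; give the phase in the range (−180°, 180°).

-16.0 dB, -157.8°

At s = jω = j356:
quadratic: (j356)² + 134·j356 + 10000 = -116736 + j47704 → |·| ≈ 1.2611e+05, ∠ ≈ 157.77°
|T| = 20000 / 1.2611e+05 ≈ 0.15859
Gain = 20 log₁₀(0.15859) ≈ -15.99 dB
∠T = 0.00° − 157.77° = -157.77°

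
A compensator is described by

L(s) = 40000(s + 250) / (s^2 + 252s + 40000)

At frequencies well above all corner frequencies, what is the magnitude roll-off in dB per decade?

Each pole contributes −20 dB/decade at high frequency; each zero contributes +20 dB/decade.
Net: 1 zero(s) − 2 pole(s) → -20 dB/decade.

-20 dB/decade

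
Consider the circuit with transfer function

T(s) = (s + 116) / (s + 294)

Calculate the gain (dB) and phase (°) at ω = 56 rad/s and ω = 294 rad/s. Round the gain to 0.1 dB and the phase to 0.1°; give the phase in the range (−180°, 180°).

ω = 56: -7.3 dB, 15.0°; ω = 294: -2.4 dB, 23.5°

At s = jω = j56:
zero (s+116): 116 + j56 → |·| = √(116²+56²) = √16592 ≈ 128.81, ∠ = arctan(56/116) ≈ 25.77°
pole (s+294): 294 + j56 → |·| = √(294²+56²) = √89572 ≈ 299.29, ∠ = arctan(56/294) ≈ 10.78°
|T| = 1 · 128.81 / 299.29 ≈ 0.43039
Gain = 20 log₁₀(0.43039) ≈ -7.32 dB
∠T = 25.77° − 10.78° = 14.99°

At s = jω = j294:
zero (s+116): 116 + j294 → |·| = √(116²+294²) = √99892 ≈ 316.06, ∠ = arctan(294/116) ≈ 68.47°
pole (s+294): 294 + j294 → |·| = √(294²+294²) = √172872 ≈ 415.78, ∠ = arctan(294/294) ≈ 45.00°
|T| = 1 · 316.06 / 415.78 ≈ 0.76016
Gain = 20 log₁₀(0.76016) ≈ -2.38 dB
∠T = 68.47° − 45.00° = 23.47°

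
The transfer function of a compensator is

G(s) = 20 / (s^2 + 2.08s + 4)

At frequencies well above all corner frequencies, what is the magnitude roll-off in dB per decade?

Each pole contributes −20 dB/decade at high frequency; each zero contributes +20 dB/decade.
Net: 0 zero(s) − 2 pole(s) → -40 dB/decade.

-40 dB/decade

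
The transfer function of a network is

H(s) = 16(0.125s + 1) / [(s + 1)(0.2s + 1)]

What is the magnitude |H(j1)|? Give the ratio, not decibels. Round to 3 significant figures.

11.2

At ω = 1 rad/s:
zero (1 + j1·0.125) = 1 + j0.125 → |·| ≈ 1.0078, ∠ ≈ 7.13°
pole (1 + j1·1) = 1 + j1 → |·| ≈ 1.4142, ∠ ≈ 45.00°
pole (1 + j1·0.2) = 1 + j0.2 → |·| ≈ 1.0198, ∠ ≈ 11.31°
|H| = 16 · 1.0078 / (1.4142 · 1.0198) ≈ 11.181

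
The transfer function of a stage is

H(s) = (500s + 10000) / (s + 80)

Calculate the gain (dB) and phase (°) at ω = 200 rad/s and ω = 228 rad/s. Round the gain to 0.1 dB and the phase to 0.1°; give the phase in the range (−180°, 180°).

Substitute s = j200:
Numerator: 500(j200) + 10000 = 10000 + j100000
Denominator: (j200) + 80 = 80 + j200
|N| = √(10000² + 100000²) ≈ 1.005e+05, ∠N ≈ 84.29°
|D| = √(80² + 200²) ≈ 215.41, ∠D ≈ 68.20°
|H| = 1.005e+05 / 215.41 ≈ 466.55
Gain = 20 log₁₀(466.55) ≈ 53.38 dB
∠H = 84.29° − 68.20° = 16.09°

Substitute s = j228:
Numerator: 500(j228) + 10000 = 10000 + j114000
Denominator: (j228) + 80 = 80 + j228
|N| = √(10000² + 114000²) ≈ 1.1444e+05, ∠N ≈ 84.99°
|D| = √(80² + 228²) ≈ 241.63, ∠D ≈ 70.67°
|H| = 1.1444e+05 / 241.63 ≈ 473.62
Gain = 20 log₁₀(473.62) ≈ 53.51 dB
∠H = 84.99° − 70.67° = 14.32°

ω = 200: 53.4 dB, 16.1°; ω = 228: 53.5 dB, 14.3°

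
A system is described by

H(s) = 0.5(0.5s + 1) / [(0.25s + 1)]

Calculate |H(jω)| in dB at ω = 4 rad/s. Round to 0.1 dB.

At ω = 4 rad/s:
zero (1 + j4·0.5) = 1 + j2 → |·| ≈ 2.2361, ∠ ≈ 63.43°
pole (1 + j4·0.25) = 1 + j1 → |·| ≈ 1.4142, ∠ ≈ 45.00°
|H| = 0.5 · 2.2361 / (1.4142) ≈ 0.79059
Gain = 20 log₁₀(0.79059) ≈ -2.04 dB

-2.0 dB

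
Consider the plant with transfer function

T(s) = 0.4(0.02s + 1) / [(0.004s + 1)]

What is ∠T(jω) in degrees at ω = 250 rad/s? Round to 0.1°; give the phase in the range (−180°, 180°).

33.7°

At ω = 250 rad/s:
zero (1 + j250·0.02) = 1 + j5 → |·| ≈ 5.099, ∠ ≈ 78.69°
pole (1 + j250·0.004) = 1 + j1 → |·| ≈ 1.4142, ∠ ≈ 45.00°
∠T = (78.69°) − (45.00°) = 33.69°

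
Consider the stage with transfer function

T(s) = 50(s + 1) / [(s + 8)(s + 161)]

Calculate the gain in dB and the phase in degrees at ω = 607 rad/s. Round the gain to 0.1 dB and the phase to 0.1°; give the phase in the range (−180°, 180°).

-22.0 dB, -74.5°

At s = jω = j607:
zero (s+1): 1 + j607 → |·| = √(1²+607²) = √368450 ≈ 607, ∠ = arctan(607/1) ≈ 89.91°
pole (s+8): 8 + j607 → |·| = √(8²+607²) = √368513 ≈ 607.05, ∠ = arctan(607/8) ≈ 89.24°
pole (s+161): 161 + j607 → |·| = √(161²+607²) = √394370 ≈ 627.99, ∠ = arctan(607/161) ≈ 75.14°
|T| = 50 · 607 / 3.8122e+05 ≈ 0.079613
Gain = 20 log₁₀(0.079613) ≈ -21.98 dB
∠T = 89.91° − 164.38° = -74.47°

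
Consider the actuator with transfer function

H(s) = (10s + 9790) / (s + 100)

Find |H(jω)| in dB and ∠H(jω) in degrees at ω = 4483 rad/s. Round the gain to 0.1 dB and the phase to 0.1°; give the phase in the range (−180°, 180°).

Substitute s = j4483:
Numerator: 10(j4483) + 9790 = 9790 + j44830
Denominator: (j4483) + 100 = 100 + j4483
|N| = √(9790² + 44830²) ≈ 45887, ∠N ≈ 77.68°
|D| = √(100² + 4483²) ≈ 4484.1, ∠D ≈ 88.72°
|H| = 45887 / 4484.1 ≈ 10.233
Gain = 20 log₁₀(10.233) ≈ 20.20 dB
∠H = 77.68° − 88.72° = -11.04°

20.2 dB, -11.0°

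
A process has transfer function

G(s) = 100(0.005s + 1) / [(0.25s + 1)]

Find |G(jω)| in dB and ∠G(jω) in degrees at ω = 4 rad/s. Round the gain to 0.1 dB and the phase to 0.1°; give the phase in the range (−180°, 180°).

37.0 dB, -43.9°

At ω = 4 rad/s:
zero (1 + j4·0.005) = 1 + j0.02 → |·| ≈ 1.0002, ∠ ≈ 1.15°
pole (1 + j4·0.25) = 1 + j1 → |·| ≈ 1.4142, ∠ ≈ 45.00°
|G| = 100 · 1.0002 / (1.4142) ≈ 70.725
Gain = 20 log₁₀(70.725) ≈ 36.99 dB
∠G = (1.15°) − (45.00°) = -43.85°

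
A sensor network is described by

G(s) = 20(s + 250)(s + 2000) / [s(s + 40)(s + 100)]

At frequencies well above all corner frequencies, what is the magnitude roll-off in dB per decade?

-20 dB/decade

Each pole contributes −20 dB/decade at high frequency; each zero contributes +20 dB/decade.
Net: 2 zero(s) − 3 pole(s) → -20 dB/decade.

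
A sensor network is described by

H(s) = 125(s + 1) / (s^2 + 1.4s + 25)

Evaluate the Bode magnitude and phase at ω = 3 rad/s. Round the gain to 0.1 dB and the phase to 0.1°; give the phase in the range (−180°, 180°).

27.6 dB, 56.9°

At s = jω = j3:
zero (s+1): 1 + j3 → |·| = √(1²+3²) = √10 ≈ 3.1623, ∠ = arctan(3/1) ≈ 71.57°
quadratic: (j3)² + 1.4·j3 + 25 = 16 + j4.2 → |·| ≈ 16.542, ∠ ≈ 14.71°
|H| = 125 · 3.1623 / 16.542 ≈ 23.896
Gain = 20 log₁₀(23.896) ≈ 27.57 dB
∠H = 71.57° − 14.71° = 56.86°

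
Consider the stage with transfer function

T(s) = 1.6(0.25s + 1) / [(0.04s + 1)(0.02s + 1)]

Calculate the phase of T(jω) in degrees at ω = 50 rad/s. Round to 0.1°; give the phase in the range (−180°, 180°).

-23.0°

At ω = 50 rad/s:
zero (1 + j50·0.25) = 1 + j12.5 → |·| ≈ 12.54, ∠ ≈ 85.43°
pole (1 + j50·0.04) = 1 + j2 → |·| ≈ 2.2361, ∠ ≈ 63.43°
pole (1 + j50·0.02) = 1 + j1 → |·| ≈ 1.4142, ∠ ≈ 45.00°
∠T = (85.43°) − (63.43° + 45.00°) = -23.00°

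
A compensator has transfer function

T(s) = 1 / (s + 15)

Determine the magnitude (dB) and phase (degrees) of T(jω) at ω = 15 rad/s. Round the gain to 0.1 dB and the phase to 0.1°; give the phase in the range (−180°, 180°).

-26.5 dB, -45.0°

At s = jω = j15:
pole (s+15): 15 + j15 → |·| = √(15²+15²) = √450 ≈ 21.213, ∠ = arctan(15/15) ≈ 45.00°
|T| = 1 / 21.213 ≈ 0.047141
Gain = 20 log₁₀(0.047141) ≈ -26.53 dB
∠T = 0.00° − 45.00° = -45.00°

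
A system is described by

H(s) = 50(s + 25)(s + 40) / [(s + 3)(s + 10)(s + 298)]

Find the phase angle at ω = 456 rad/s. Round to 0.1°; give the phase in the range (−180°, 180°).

At s = jω = j456:
zero (s+25): 25 + j456 → |·| = √(25²+456²) = √208561 ≈ 456.68, ∠ = arctan(456/25) ≈ 86.86°
zero (s+40): 40 + j456 → |·| = √(40²+456²) = √209536 ≈ 457.75, ∠ = arctan(456/40) ≈ 84.99°
pole (s+3): 3 + j456 → |·| = √(3²+456²) = √207945 ≈ 456.01, ∠ = arctan(456/3) ≈ 89.62°
pole (s+10): 10 + j456 → |·| = √(10²+456²) = √208036 ≈ 456.11, ∠ = arctan(456/10) ≈ 88.74°
pole (s+298): 298 + j456 → |·| = √(298²+456²) = √296740 ≈ 544.74, ∠ = arctan(456/298) ≈ 56.84°
∠H = 171.85° − 235.20° = -63.35°

-63.4°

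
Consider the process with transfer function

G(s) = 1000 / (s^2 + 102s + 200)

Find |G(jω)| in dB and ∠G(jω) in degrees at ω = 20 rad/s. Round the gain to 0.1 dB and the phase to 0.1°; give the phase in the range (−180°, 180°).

-6.2 dB, -95.6°

Substitute s = j20:
Numerator: 1000 = 1000 + j0
Denominator: (j20)^2 + 102(j20) + 200 = -200 + j2040
|N| = √(1000² + 0²) ≈ 1000, ∠N ≈ 0.00°
|D| = √(200² + 2040²) ≈ 2049.8, ∠D ≈ 95.60°
|G| = 1000 / 2049.8 ≈ 0.48785
Gain = 20 log₁₀(0.48785) ≈ -6.23 dB
∠G = 0.00° − 95.60° = -95.60°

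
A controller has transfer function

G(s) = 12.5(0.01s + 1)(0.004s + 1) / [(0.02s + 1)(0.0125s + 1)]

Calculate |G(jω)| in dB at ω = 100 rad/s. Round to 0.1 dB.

At ω = 100 rad/s:
zero (1 + j100·0.01) = 1 + j1 → |·| ≈ 1.4142, ∠ ≈ 45.00°
zero (1 + j100·0.004) = 1 + j0.4 → |·| ≈ 1.077, ∠ ≈ 21.80°
pole (1 + j100·0.02) = 1 + j2 → |·| ≈ 2.2361, ∠ ≈ 63.43°
pole (1 + j100·0.0125) = 1 + j1.25 → |·| ≈ 1.6008, ∠ ≈ 51.34°
|G| = 12.5 · 1.4142 · 1.077 / (2.2361 · 1.6008) ≈ 5.3187
Gain = 20 log₁₀(5.3187) ≈ 14.52 dB

14.5 dB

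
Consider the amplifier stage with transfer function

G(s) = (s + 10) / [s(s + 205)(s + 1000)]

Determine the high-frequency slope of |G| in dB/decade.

Each pole contributes −20 dB/decade at high frequency; each zero contributes +20 dB/decade.
Net: 1 zero(s) − 3 pole(s) → -40 dB/decade.

-40 dB/decade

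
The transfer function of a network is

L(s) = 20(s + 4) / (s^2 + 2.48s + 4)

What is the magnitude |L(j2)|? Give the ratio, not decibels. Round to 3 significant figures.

18.0

At s = jω = j2:
zero (s+4): 4 + j2 → |·| = √(4²+2²) = √20 ≈ 4.4721, ∠ = arctan(2/4) ≈ 26.57°
quadratic: (j2)² + 2.48·j2 + 4 = 0 + j4.96 → |·| ≈ 4.96, ∠ ≈ 90.00°
|L| = 20 · 4.4721 / 4.96 ≈ 18.033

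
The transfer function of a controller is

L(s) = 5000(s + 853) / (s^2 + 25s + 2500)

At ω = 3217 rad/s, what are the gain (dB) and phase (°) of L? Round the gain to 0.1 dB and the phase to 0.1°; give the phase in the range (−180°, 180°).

4.1 dB, -104.4°

At s = jω = j3217:
zero (s+853): 853 + j3217 → |·| = √(853²+3217²) = √11076698 ≈ 3328.2, ∠ = arctan(3217/853) ≈ 75.15°
quadratic: (j3217)² + 25·j3217 + 2500 = -10346589 + j80425 → |·| ≈ 1.0347e+07, ∠ ≈ 179.55°
|L| = 5000 · 3328.2 / 1.0347e+07 ≈ 1.6083
Gain = 20 log₁₀(1.6083) ≈ 4.13 dB
∠L = 75.15° − 179.55° = -104.40°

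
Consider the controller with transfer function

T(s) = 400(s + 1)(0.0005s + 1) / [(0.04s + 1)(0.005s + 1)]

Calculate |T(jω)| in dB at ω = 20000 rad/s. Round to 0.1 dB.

60.0 dB

At ω = 20000 rad/s:
zero (1 + j20000·1) = 1 + j20000 → |·| ≈ 20000, ∠ ≈ 90.00°
zero (1 + j20000·0.0005) = 1 + j10 → |·| ≈ 10.05, ∠ ≈ 84.29°
pole (1 + j20000·0.04) = 1 + j800 → |·| ≈ 800, ∠ ≈ 89.93°
pole (1 + j20000·0.005) = 1 + j100 → |·| ≈ 100, ∠ ≈ 89.43°
|T| = 400 · 20000 · 10.05 / (800 · 100) ≈ 1005
Gain = 20 log₁₀(1005) ≈ 60.04 dB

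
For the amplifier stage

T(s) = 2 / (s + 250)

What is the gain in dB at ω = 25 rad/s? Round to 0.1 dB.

-42.0 dB

Substitute s = j25:
Numerator: 2 = 2 + j0
Denominator: (j25) + 250 = 250 + j25
|N| = √(2² + 0²) ≈ 2, ∠N ≈ 0.00°
|D| = √(250² + 25²) ≈ 251.25, ∠D ≈ 5.71°
|T| = 2 / 251.25 ≈ 0.0079602
Gain = 20 log₁₀(0.0079602) ≈ -41.98 dB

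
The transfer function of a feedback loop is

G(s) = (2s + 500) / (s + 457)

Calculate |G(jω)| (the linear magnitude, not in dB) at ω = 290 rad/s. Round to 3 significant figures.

Substitute s = j290:
Numerator: 2(j290) + 500 = 500 + j580
Denominator: (j290) + 457 = 457 + j290
|N| = √(500² + 580²) ≈ 765.77, ∠N ≈ 49.24°
|D| = √(457² + 290²) ≈ 541.25, ∠D ≈ 32.40°
|G| = 765.77 / 541.25 ≈ 1.4148

1.41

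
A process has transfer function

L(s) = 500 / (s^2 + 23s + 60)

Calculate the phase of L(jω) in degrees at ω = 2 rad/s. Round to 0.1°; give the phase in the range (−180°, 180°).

-39.4°

Substitute s = j2:
Numerator: 500 = 500 + j0
Denominator: (j2)^2 + 23(j2) + 60 = 56 + j46
|N| = √(500² + 0²) ≈ 500, ∠N ≈ 0.00°
|D| = √(56² + 46²) ≈ 72.471, ∠D ≈ 39.40°
∠L = 0.00° − 39.40° = -39.40°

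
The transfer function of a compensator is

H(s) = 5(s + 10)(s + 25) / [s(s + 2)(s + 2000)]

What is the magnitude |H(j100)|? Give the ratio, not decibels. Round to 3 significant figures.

At s = jω = j100:
zero (s+10): 10 + j100 → |·| = √(10²+100²) = √10100 ≈ 100.5, ∠ = arctan(100/10) ≈ 84.29°
zero (s+25): 25 + j100 → |·| = √(25²+100²) = √10625 ≈ 103.08, ∠ = arctan(100/25) ≈ 75.96°
pole (s+2): 2 + j100 → |·| = √(2²+100²) = √10004 ≈ 100.02, ∠ = arctan(100/2) ≈ 88.85°
pole (s+2000): 2000 + j100 → |·| = √(2000²+100²) = √4010000 ≈ 2002.5, ∠ = arctan(100/2000) ≈ 2.86°
pole at origin: |s| = 100, ∠ = 90.00° (in denominator)
|H| = 5 · 10360 / 2.0029e+07 ≈ 0.0025862

0.00259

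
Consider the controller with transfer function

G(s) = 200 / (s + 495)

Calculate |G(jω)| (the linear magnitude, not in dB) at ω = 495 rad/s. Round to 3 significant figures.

0.286

At s = jω = j495:
pole (s+495): 495 + j495 → |·| = √(495²+495²) = √490050 ≈ 700.04, ∠ = arctan(495/495) ≈ 45.00°
|G| = 200 / 700.04 ≈ 0.2857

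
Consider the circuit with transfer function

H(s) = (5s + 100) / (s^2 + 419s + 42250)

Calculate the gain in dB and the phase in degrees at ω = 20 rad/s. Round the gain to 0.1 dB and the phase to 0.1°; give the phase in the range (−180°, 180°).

-49.6 dB, 33.7°

Substitute s = j20:
Numerator: 5(j20) + 100 = 100 + j100
Denominator: (j20)^2 + 419(j20) + 42250 = 41850 + j8380
|N| = √(100² + 100²) ≈ 141.42, ∠N ≈ 45.00°
|D| = √(41850² + 8380²) ≈ 42681, ∠D ≈ 11.32°
|H| = 141.42 / 42681 ≈ 0.0033134
Gain = 20 log₁₀(0.0033134) ≈ -49.59 dB
∠H = 45.00° − 11.32° = 33.68°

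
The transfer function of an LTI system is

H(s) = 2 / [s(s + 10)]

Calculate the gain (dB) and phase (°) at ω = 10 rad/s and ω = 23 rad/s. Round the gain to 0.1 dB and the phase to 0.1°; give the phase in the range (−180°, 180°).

ω = 10: -37.0 dB, -135.0°; ω = 23: -49.2 dB, -156.5°

At s = jω = j10:
pole (s+10): 10 + j10 → |·| = √(10²+10²) = √200 ≈ 14.142, ∠ = arctan(10/10) ≈ 45.00°
pole at origin: |s| = 10, ∠ = 90.00° (in denominator)
|H| = 2 / 141.42 ≈ 0.014142
Gain = 20 log₁₀(0.014142) ≈ -36.99 dB
∠H = 0.00° − 135.00° = -135.00°

At s = jω = j23:
pole (s+10): 10 + j23 → |·| = √(10²+23²) = √629 ≈ 25.08, ∠ = arctan(23/10) ≈ 66.50°
pole at origin: |s| = 23, ∠ = 90.00° (in denominator)
|H| = 2 / 576.84 ≈ 0.0034672
Gain = 20 log₁₀(0.0034672) ≈ -49.20 dB
∠H = 0.00° − 156.50° = -156.50°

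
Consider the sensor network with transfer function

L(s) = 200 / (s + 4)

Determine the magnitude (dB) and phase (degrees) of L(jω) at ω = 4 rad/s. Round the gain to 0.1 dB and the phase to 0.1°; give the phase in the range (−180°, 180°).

Substitute s = j4:
Numerator: 200 = 200 + j0
Denominator: (j4) + 4 = 4 + j4
|N| = √(200² + 0²) ≈ 200, ∠N ≈ 0.00°
|D| = √(4² + 4²) ≈ 5.6569, ∠D ≈ 45.00°
|L| = 200 / 5.6569 ≈ 35.355
Gain = 20 log₁₀(35.355) ≈ 30.97 dB
∠L = 0.00° − 45.00° = -45.00°

31.0 dB, -45.0°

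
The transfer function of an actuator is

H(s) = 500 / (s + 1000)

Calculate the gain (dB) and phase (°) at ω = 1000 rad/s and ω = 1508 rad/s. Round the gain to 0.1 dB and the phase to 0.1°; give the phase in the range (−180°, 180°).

At s = jω = j1000:
pole (s+1000): 1000 + j1000 → |·| = √(1000²+1000²) = √2000000 ≈ 1414.2, ∠ = arctan(1000/1000) ≈ 45.00°
|H| = 500 / 1414.2 ≈ 0.35356
Gain = 20 log₁₀(0.35356) ≈ -9.03 dB
∠H = 0.00° − 45.00° = -45.00°

At s = jω = j1508:
pole (s+1000): 1000 + j1508 → |·| = √(1000²+1508²) = √3274064 ≈ 1809.4, ∠ = arctan(1508/1000) ≈ 56.45°
|H| = 500 / 1809.4 ≈ 0.27633
Gain = 20 log₁₀(0.27633) ≈ -11.17 dB
∠H = 0.00° − 56.45° = -56.45°

ω = 1000: -9.0 dB, -45.0°; ω = 1508: -11.2 dB, -56.5°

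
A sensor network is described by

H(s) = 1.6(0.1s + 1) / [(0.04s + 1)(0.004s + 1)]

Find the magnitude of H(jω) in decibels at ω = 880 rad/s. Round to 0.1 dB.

At ω = 880 rad/s:
zero (1 + j880·0.1) = 1 + j88 → |·| ≈ 88.006, ∠ ≈ 89.35°
pole (1 + j880·0.04) = 1 + j35.2 → |·| ≈ 35.214, ∠ ≈ 88.37°
pole (1 + j880·0.004) = 1 + j3.52 → |·| ≈ 3.6593, ∠ ≈ 74.14°
|H| = 1.6 · 88.006 / (35.214 · 3.6593) ≈ 1.0927
Gain = 20 log₁₀(1.0927) ≈ 0.77 dB

0.8 dB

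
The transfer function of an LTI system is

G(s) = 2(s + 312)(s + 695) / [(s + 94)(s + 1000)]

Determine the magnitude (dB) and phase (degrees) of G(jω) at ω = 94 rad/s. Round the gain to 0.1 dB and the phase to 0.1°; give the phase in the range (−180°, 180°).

At s = jω = j94:
zero (s+312): 312 + j94 → |·| = √(312²+94²) = √106180 ≈ 325.85, ∠ = arctan(94/312) ≈ 16.77°
zero (s+695): 695 + j94 → |·| = √(695²+94²) = √491861 ≈ 701.33, ∠ = arctan(94/695) ≈ 7.70°
pole (s+94): 94 + j94 → |·| = √(94²+94²) = √17672 ≈ 132.94, ∠ = arctan(94/94) ≈ 45.00°
pole (s+1000): 1000 + j94 → |·| = √(1000²+94²) = √1008836 ≈ 1004.4, ∠ = arctan(94/1000) ≈ 5.37°
|G| = 2 · 2.2853e+05 / 1.3352e+05 ≈ 3.4232
Gain = 20 log₁₀(3.4232) ≈ 10.69 dB
∠G = 24.47° − 50.37° = -25.90°

10.7 dB, -25.9°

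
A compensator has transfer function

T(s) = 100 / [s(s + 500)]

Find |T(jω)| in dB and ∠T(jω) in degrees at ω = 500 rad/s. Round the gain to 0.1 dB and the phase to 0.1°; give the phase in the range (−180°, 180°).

At s = jω = j500:
pole (s+500): 500 + j500 → |·| = √(500²+500²) = √500000 ≈ 707.11, ∠ = arctan(500/500) ≈ 45.00°
pole at origin: |s| = 500, ∠ = 90.00° (in denominator)
|T| = 100 / 3.5356e+05 ≈ 0.00028284
Gain = 20 log₁₀(0.00028284) ≈ -70.97 dB
∠T = 0.00° − 135.00° = -135.00°

-71.0 dB, -135.0°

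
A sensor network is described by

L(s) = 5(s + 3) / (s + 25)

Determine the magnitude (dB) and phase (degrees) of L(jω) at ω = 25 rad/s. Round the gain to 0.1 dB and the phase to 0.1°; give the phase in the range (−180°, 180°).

11.0 dB, 38.2°

At s = jω = j25:
zero (s+3): 3 + j25 → |·| = √(3²+25²) = √634 ≈ 25.179, ∠ = arctan(25/3) ≈ 83.16°
pole (s+25): 25 + j25 → |·| = √(25²+25²) = √1250 ≈ 35.355, ∠ = arctan(25/25) ≈ 45.00°
|L| = 5 · 25.179 / 35.355 ≈ 3.5609
Gain = 20 log₁₀(3.5609) ≈ 11.03 dB
∠L = 83.16° − 45.00° = 38.16°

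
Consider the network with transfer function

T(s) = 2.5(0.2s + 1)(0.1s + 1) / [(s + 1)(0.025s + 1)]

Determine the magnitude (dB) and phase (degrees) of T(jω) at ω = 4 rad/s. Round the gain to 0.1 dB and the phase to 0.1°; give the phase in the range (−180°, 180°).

At ω = 4 rad/s:
zero (1 + j4·0.2) = 1 + j0.8 → |·| ≈ 1.2806, ∠ ≈ 38.66°
zero (1 + j4·0.1) = 1 + j0.4 → |·| ≈ 1.077, ∠ ≈ 21.80°
pole (1 + j4·1) = 1 + j4 → |·| ≈ 4.1231, ∠ ≈ 75.96°
pole (1 + j4·0.025) = 1 + j0.1 → |·| ≈ 1.005, ∠ ≈ 5.71°
|T| = 2.5 · 1.2806 · 1.077 / (4.1231 · 1.005) ≈ 0.83211
Gain = 20 log₁₀(0.83211) ≈ -1.60 dB
∠T = (38.66° + 21.80°) − (75.96° + 5.71°) = -21.21°

-1.6 dB, -21.2°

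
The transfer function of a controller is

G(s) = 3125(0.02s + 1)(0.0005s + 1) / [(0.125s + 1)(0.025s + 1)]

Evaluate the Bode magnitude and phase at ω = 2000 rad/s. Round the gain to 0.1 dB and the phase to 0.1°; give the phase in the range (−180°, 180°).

23.0 dB, -45.1°

At ω = 2000 rad/s:
zero (1 + j2000·0.02) = 1 + j40 → |·| ≈ 40.012, ∠ ≈ 88.57°
zero (1 + j2000·0.0005) = 1 + j1 → |·| ≈ 1.4142, ∠ ≈ 45.00°
pole (1 + j2000·0.125) = 1 + j250 → |·| ≈ 250, ∠ ≈ 89.77°
pole (1 + j2000·0.025) = 1 + j50 → |·| ≈ 50.01, ∠ ≈ 88.85°
|G| = 3125 · 40.012 · 1.4142 / (250 · 50.01) ≈ 14.143
Gain = 20 log₁₀(14.143) ≈ 23.01 dB
∠G = (88.57° + 45.00°) − (89.77° + 88.85°) = -45.05°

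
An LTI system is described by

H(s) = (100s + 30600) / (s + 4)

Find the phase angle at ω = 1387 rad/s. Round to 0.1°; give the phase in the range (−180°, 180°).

Substitute s = j1387:
Numerator: 100(j1387) + 30600 = 30600 + j138700
Denominator: (j1387) + 4 = 4 + j1387
|N| = √(30600² + 138700²) ≈ 1.4204e+05, ∠N ≈ 77.56°
|D| = √(4² + 1387²) ≈ 1387, ∠D ≈ 89.83°
∠H = 77.56° − 89.83° = -12.27°

-12.3°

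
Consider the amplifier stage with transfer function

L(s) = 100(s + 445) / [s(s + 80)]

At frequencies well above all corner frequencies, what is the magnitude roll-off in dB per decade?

-20 dB/decade

Each pole contributes −20 dB/decade at high frequency; each zero contributes +20 dB/decade.
Net: 1 zero(s) − 2 pole(s) → -20 dB/decade.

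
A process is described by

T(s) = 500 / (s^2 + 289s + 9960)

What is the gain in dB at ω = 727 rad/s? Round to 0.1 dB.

Substitute s = j727:
Numerator: 500 = 500 + j0
Denominator: (j727)^2 + 289(j727) + 9960 = -518569 + j210103
|N| = √(500² + 0²) ≈ 500, ∠N ≈ 0.00°
|D| = √(518569² + 210103²) ≈ 5.5952e+05, ∠D ≈ 157.94°
|T| = 500 / 5.5952e+05 ≈ 0.00089362
Gain = 20 log₁₀(0.00089362) ≈ -60.98 dB

-61.0 dB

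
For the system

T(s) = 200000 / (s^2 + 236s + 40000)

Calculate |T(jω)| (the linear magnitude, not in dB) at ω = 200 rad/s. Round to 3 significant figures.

At s = jω = j200:
quadratic: (j200)² + 236·j200 + 40000 = 0 + j47200 → |·| ≈ 47200, ∠ ≈ 90.00°
|T| = 200000 / 47200 ≈ 4.2373

4.24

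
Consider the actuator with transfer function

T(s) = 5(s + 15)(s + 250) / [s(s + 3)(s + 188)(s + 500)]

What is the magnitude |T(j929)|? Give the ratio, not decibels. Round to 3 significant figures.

At s = jω = j929:
zero (s+15): 15 + j929 → |·| = √(15²+929²) = √863266 ≈ 929.12, ∠ = arctan(929/15) ≈ 89.07°
zero (s+250): 250 + j929 → |·| = √(250²+929²) = √925541 ≈ 962.05, ∠ = arctan(929/250) ≈ 74.94°
pole (s+3): 3 + j929 → |·| = √(3²+929²) = √863050 ≈ 929, ∠ = arctan(929/3) ≈ 89.81°
pole (s+188): 188 + j929 → |·| = √(188²+929²) = √898385 ≈ 947.83, ∠ = arctan(929/188) ≈ 78.56°
pole (s+500): 500 + j929 → |·| = √(500²+929²) = √1113041 ≈ 1055, ∠ = arctan(929/500) ≈ 61.71°
pole at origin: |s| = 929, ∠ = 90.00° (in denominator)
|T| = 5 · 8.9386e+05 / 8.6301e+11 ≈ 5.1787e-06

5.18e-06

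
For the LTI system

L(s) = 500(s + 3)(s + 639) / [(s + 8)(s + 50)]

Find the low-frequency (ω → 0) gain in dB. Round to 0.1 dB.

67.6 dB

L(0) = 500·3·639 / (8·50) ≈ 2396.2
20 log₁₀(2396.2) ≈ 67.59 dB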